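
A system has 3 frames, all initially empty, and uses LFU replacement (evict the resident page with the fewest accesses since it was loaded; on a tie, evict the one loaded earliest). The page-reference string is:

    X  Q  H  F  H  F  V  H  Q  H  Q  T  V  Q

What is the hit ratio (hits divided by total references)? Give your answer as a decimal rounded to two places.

0.43

X → fault, frames (X)
Q → fault, frames (X Q)
H → fault, frames (X Q H)
F → fault, evict X, frames (Q H F)
H → hit
F → hit
V → fault, evict Q, frames (H F V)
H → hit
Q → fault, evict V, frames (H F Q)
H → hit
Q → hit
T → fault, evict F, frames (H Q T)
V → fault, evict T, frames (H Q V)
Q → hit
Hits: 6 of 14 references → 6/14 = 0.4286.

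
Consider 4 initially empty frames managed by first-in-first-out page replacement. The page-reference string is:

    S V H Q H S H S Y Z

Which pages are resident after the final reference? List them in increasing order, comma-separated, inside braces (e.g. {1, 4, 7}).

S: miss, frames (S)
V: miss, frames (S V)
H: miss, frames (S V H)
Q: miss, frames (S V H Q)
H: hit
S: hit
H: hit
S: hit
Y: miss, evict S, frames (V H Q Y)
Z: miss, evict V, frames (H Q Y Z)

{H, Q, Y, Z}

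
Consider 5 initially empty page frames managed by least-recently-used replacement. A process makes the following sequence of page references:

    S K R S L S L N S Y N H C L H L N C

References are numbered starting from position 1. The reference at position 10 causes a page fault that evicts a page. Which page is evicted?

pos 1: S -> miss, frames [S]
pos 2: K -> miss, frames [S, K]
pos 3: R -> miss, frames [S, K, R]
pos 4: S -> hit
pos 5: L -> miss, frames [K, R, S, L]
pos 6: S -> hit
pos 7: L -> hit
pos 8: N -> miss, frames [K, R, S, L, N]
pos 9: S -> hit
pos 10: Y -> miss, evict K, frames [R, L, N, S, Y]
At position 10, page K is evicted.

K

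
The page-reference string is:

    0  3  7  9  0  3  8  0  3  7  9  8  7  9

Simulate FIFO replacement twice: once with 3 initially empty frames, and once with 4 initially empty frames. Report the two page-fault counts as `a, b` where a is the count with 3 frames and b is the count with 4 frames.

3 frames: F F F F F F F . . F F . . . → 9 faults.
4 frames: F F F F . . F F F F F F . . → 10 faults.
10 > 9: adding a frame increased faults — Belady's anomaly.

9, 10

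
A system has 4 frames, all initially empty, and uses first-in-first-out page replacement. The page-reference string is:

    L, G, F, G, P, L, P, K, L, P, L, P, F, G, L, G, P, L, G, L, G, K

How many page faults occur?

7

L -> fault, frames [L]
G -> fault, frames [L, G]
F -> fault, frames [L, G, F]
G -> hit
P -> fault, frames [L, G, F, P]
L -> hit
P -> hit
K -> fault, evict L, frames [G, F, P, K]
L -> fault, evict G, frames [F, P, K, L]
P -> hit
L -> hit
P -> hit
F -> hit
G -> fault, evict F, frames [P, K, L, G]
L -> hit
G -> hit
P -> hit
L -> hit
G -> hit
L -> hit
G -> hit
K -> hit
Page faults: 7.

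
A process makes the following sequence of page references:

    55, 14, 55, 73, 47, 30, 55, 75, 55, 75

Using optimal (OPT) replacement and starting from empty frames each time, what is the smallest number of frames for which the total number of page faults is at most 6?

2

f=1: 10 faults
f=2: 6 faults
f=3: 6 faults
f=4: 6 faults
f=5: 6 faults
f=6: 6 faults
Smallest f with faults ≤ 6 is 2.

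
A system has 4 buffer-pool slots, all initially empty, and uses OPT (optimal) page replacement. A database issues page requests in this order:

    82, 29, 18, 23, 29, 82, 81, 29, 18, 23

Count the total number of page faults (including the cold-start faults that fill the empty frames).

82: fault, frames {82}
29: fault, frames {82,29}
18: fault, frames {82,29,18}
23: fault, frames {82,29,18,23}
29: hit
82: hit
81: fault, evict 82, frames {29,18,23,81}
29: hit
18: hit
23: hit
Page faults: 5.

5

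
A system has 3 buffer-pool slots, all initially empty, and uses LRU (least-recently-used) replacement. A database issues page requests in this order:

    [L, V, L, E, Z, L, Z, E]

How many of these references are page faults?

L -> fault, frames (L)
V -> fault, frames (L V)
L -> hit
E -> fault, frames (V L E)
Z -> fault, evict V, frames (L E Z)
L -> hit
Z -> hit
E -> hit
Page faults: 4.

4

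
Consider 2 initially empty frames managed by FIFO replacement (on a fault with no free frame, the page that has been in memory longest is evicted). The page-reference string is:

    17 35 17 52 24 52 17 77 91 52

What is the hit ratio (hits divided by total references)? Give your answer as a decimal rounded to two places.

0.20

17 -> miss, frames {17}
35 -> miss, frames {17,35}
17 -> hit
52 -> miss, evict 17, frames {35,52}
24 -> miss, evict 35, frames {52,24}
52 -> hit
17 -> miss, evict 52, frames {24,17}
77 -> miss, evict 24, frames {17,77}
91 -> miss, evict 17, frames {77,91}
52 -> miss, evict 77, frames {91,52}
Hits: 2 of 10 references → 2/10 = 0.2000.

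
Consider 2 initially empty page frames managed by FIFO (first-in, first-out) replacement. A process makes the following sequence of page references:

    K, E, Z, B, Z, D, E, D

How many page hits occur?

K: fault, frames (K)
E: fault, frames (K E)
Z: fault, evict K, frames (E Z)
B: fault, evict E, frames (Z B)
Z: hit
D: fault, evict Z, frames (B D)
E: fault, evict B, frames (D E)
D: hit
Hits: 2.

2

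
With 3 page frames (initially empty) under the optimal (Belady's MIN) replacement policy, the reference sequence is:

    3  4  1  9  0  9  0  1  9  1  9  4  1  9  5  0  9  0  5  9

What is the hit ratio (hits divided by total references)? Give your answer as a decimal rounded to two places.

0.60

3: miss, frames (3)
4: miss, frames (3 4)
1: miss, frames (3 4 1)
9: miss, evict 3, frames (4 1 9)
0: miss, evict 4, frames (1 9 0)
9: hit
0: hit
1: hit
9: hit
1: hit
9: hit
4: miss, evict 0, frames (1 9 4)
1: hit
9: hit
5: miss, evict 4, frames (1 9 5)
0: miss, evict 1, frames (9 5 0)
9: hit
0: hit
5: hit
9: hit
Hits: 12 of 20 references → 12/20 = 0.6000.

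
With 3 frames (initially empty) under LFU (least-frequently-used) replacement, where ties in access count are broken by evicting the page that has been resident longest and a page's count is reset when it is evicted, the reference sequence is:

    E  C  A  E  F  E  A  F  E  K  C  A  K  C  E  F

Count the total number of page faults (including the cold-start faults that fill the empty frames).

9

E → miss, frames [E]
C → miss, frames [E, C]
A → miss, frames [E, C, A]
E → hit
F → miss, evict C, frames [E, A, F]
E → hit
A → hit
F → hit
E → hit
K → miss, evict A, frames [E, F, K]
C → miss, evict K, frames [E, F, C]
A → miss, evict C, frames [E, F, A]
K → miss, evict A, frames [E, F, K]
C → miss, evict K, frames [E, F, C]
E → hit
F → hit
Page faults: 9.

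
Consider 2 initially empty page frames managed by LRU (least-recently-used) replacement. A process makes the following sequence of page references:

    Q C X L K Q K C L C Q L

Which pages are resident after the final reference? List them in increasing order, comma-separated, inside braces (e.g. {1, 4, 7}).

{L, Q}

Q → miss, frames [Q]
C → miss, frames [Q, C]
X → miss, evict Q, frames [C, X]
L → miss, evict C, frames [X, L]
K → miss, evict X, frames [L, K]
Q → miss, evict L, frames [K, Q]
K → hit
C → miss, evict Q, frames [K, C]
L → miss, evict K, frames [C, L]
C → hit
Q → miss, evict L, frames [C, Q]
L → miss, evict C, frames [Q, L]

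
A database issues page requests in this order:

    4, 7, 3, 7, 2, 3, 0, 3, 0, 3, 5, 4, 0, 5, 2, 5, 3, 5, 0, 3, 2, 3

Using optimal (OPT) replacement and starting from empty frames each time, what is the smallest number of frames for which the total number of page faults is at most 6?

f=1: 22 faults
f=2: 12 faults
f=3: 9 faults
f=4: 7 faults
f=5: 6 faults
f=6: 6 faults
Smallest f with faults ≤ 6 is 5.

5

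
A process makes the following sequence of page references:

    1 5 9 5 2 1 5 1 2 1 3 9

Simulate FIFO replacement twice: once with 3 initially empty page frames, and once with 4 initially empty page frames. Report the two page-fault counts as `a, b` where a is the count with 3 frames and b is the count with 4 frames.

8, 5

3 frames: F F F . F F F . . . F F → 8 faults.
4 frames: F F F . F . . . . . F . → 5 faults.
5 < 8: adding a frame reduced faults, as is typical.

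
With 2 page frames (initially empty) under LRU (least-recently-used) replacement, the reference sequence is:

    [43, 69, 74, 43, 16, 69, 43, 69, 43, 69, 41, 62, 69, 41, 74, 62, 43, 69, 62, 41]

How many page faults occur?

17

43 → miss, frames {43}
69 → miss, frames {43,69}
74 → miss, evict 43, frames {69,74}
43 → miss, evict 69, frames {74,43}
16 → miss, evict 74, frames {43,16}
69 → miss, evict 43, frames {16,69}
43 → miss, evict 16, frames {69,43}
69 → hit
43 → hit
69 → hit
41 → miss, evict 43, frames {69,41}
62 → miss, evict 69, frames {41,62}
69 → miss, evict 41, frames {62,69}
41 → miss, evict 62, frames {69,41}
74 → miss, evict 69, frames {41,74}
62 → miss, evict 41, frames {74,62}
43 → miss, evict 74, frames {62,43}
69 → miss, evict 62, frames {43,69}
62 → miss, evict 43, frames {69,62}
41 → miss, evict 69, frames {62,41}
Page faults: 17.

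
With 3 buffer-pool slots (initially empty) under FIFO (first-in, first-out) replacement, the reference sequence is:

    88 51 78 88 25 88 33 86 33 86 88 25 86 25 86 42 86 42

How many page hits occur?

88 -> fault, frames [88]
51 -> fault, frames [88, 51]
78 -> fault, frames [88, 51, 78]
88 -> hit
25 -> fault, evict 88, frames [51, 78, 25]
88 -> fault, evict 51, frames [78, 25, 88]
33 -> fault, evict 78, frames [25, 88, 33]
86 -> fault, evict 25, frames [88, 33, 86]
33 -> hit
86 -> hit
88 -> hit
25 -> fault, evict 88, frames [33, 86, 25]
86 -> hit
25 -> hit
86 -> hit
42 -> fault, evict 33, frames [86, 25, 42]
86 -> hit
42 -> hit
Hits: 9.

9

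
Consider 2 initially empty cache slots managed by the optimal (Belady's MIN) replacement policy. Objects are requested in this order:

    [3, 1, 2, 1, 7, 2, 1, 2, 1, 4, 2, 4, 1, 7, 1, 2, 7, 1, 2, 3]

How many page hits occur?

9

3: fault, frames (3)
1: fault, frames (3 1)
2: fault, evict 3, frames (1 2)
1: hit
7: fault, evict 1, frames (2 7)
2: hit
1: fault, evict 7, frames (2 1)
2: hit
1: hit
4: fault, evict 1, frames (2 4)
2: hit
4: hit
1: fault, evict 4, frames (2 1)
7: fault, evict 2, frames (1 7)
1: hit
2: fault, evict 1, frames (7 2)
7: hit
1: fault, evict 7, frames (2 1)
2: hit
3: fault, evict 1, frames (2 3)
Hits: 9.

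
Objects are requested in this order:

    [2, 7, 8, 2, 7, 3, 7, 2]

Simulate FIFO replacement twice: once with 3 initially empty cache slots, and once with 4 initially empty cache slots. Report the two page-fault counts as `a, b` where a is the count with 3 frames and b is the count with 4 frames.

3 frames: F F F . . F . F → 5 faults.
4 frames: F F F . . F . . → 4 faults.
4 < 5: adding a frame reduced faults, as is typical.

5, 4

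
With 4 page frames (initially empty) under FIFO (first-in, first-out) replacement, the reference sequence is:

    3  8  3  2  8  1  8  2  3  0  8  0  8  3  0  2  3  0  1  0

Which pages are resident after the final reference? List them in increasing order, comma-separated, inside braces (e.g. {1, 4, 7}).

3 → miss, frames [3]
8 → miss, frames [3, 8]
3 → hit
2 → miss, frames [3, 8, 2]
8 → hit
1 → miss, frames [3, 8, 2, 1]
8 → hit
2 → hit
3 → hit
0 → miss, evict 3, frames [8, 2, 1, 0]
8 → hit
0 → hit
8 → hit
3 → miss, evict 8, frames [2, 1, 0, 3]
0 → hit
2 → hit
3 → hit
0 → hit
1 → hit
0 → hit

{0, 1, 2, 3}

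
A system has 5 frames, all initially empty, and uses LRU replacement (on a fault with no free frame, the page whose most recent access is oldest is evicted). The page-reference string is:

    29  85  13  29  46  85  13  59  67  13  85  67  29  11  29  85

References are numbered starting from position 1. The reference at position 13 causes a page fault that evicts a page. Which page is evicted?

pos 1: 29 → fault, frames {29}
pos 2: 85 → fault, frames {29,85}
pos 3: 13 → fault, frames {29,85,13}
pos 4: 29 → hit
pos 5: 46 → fault, frames {85,13,29,46}
pos 6: 85 → hit
pos 7: 13 → hit
pos 8: 59 → fault, frames {29,46,85,13,59}
pos 9: 67 → fault, evict 29, frames {46,85,13,59,67}
pos 10: 13 → hit
pos 11: 85 → hit
pos 12: 67 → hit
pos 13: 29 → fault, evict 46, frames {59,13,85,67,29}
At position 13, page 46 is evicted.

46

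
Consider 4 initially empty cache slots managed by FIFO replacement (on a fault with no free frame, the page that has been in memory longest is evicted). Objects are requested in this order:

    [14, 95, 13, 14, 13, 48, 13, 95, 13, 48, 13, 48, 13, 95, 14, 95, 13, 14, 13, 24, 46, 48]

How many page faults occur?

6

14 → fault, frames [14]
95 → fault, frames [14, 95]
13 → fault, frames [14, 95, 13]
14 → hit
13 → hit
48 → fault, frames [14, 95, 13, 48]
13 → hit
95 → hit
13 → hit
48 → hit
13 → hit
48 → hit
13 → hit
95 → hit
14 → hit
95 → hit
13 → hit
14 → hit
13 → hit
24 → fault, evict 14, frames [95, 13, 48, 24]
46 → fault, evict 95, frames [13, 48, 24, 46]
48 → hit
Page faults: 6.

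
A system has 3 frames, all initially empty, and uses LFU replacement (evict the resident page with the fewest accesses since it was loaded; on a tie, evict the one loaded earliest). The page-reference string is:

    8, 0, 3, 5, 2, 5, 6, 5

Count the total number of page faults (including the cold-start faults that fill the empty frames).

8 → fault, frames (8)
0 → fault, frames (8 0)
3 → fault, frames (8 0 3)
5 → fault, evict 8, frames (0 3 5)
2 → fault, evict 0, frames (3 5 2)
5 → hit
6 → fault, evict 3, frames (5 2 6)
5 → hit
Page faults: 6.

6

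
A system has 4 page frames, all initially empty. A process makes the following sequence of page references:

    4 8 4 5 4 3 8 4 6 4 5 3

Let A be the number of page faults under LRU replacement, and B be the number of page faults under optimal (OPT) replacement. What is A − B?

Under LRU: F F . F . F . . F . F F → 7 faults.
Under OPT: F F . F . F . . F . . . → 5 faults.
A − B = 7 − 5 = 2.

2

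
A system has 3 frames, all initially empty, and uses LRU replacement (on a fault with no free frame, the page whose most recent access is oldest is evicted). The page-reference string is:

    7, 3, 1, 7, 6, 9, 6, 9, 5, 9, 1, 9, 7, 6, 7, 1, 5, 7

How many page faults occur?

7 → miss, frames (7)
3 → miss, frames (7 3)
1 → miss, frames (7 3 1)
7 → hit
6 → miss, evict 3, frames (1 7 6)
9 → miss, evict 1, frames (7 6 9)
6 → hit
9 → hit
5 → miss, evict 7, frames (6 9 5)
9 → hit
1 → miss, evict 6, frames (5 9 1)
9 → hit
7 → miss, evict 5, frames (1 9 7)
6 → miss, evict 1, frames (9 7 6)
7 → hit
1 → miss, evict 9, frames (6 7 1)
5 → miss, evict 6, frames (7 1 5)
7 → hit
Page faults: 11.

11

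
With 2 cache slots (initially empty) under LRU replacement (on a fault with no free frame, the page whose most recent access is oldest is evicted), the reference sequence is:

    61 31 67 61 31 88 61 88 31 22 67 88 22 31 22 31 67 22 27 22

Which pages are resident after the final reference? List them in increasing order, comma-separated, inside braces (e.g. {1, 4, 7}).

61 → miss, frames {61}
31 → miss, frames {61,31}
67 → miss, evict 61, frames {31,67}
61 → miss, evict 31, frames {67,61}
31 → miss, evict 67, frames {61,31}
88 → miss, evict 61, frames {31,88}
61 → miss, evict 31, frames {88,61}
88 → hit
31 → miss, evict 61, frames {88,31}
22 → miss, evict 88, frames {31,22}
67 → miss, evict 31, frames {22,67}
88 → miss, evict 22, frames {67,88}
22 → miss, evict 67, frames {88,22}
31 → miss, evict 88, frames {22,31}
22 → hit
31 → hit
67 → miss, evict 22, frames {31,67}
22 → miss, evict 31, frames {67,22}
27 → miss, evict 67, frames {22,27}
22 → hit

{22, 27}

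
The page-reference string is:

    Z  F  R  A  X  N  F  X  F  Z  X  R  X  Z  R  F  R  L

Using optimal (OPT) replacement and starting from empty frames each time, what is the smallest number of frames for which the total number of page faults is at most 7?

f=1: 18 faults
f=2: 12 faults
f=3: 10 faults
f=4: 8 faults
f=5: 7 faults
f=6: 7 faults
f=7: 7 faults
Smallest f with faults ≤ 7 is 5.

5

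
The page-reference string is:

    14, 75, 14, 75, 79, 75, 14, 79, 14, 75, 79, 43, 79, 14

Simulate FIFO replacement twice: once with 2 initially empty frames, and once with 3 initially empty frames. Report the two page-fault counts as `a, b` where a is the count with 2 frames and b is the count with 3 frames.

2 frames: F F . . F . F . . F F F . F → 8 faults.
3 frames: F F . . F . . . . . . F . F → 5 faults.
5 < 8: adding a frame reduced faults, as is typical.

8, 5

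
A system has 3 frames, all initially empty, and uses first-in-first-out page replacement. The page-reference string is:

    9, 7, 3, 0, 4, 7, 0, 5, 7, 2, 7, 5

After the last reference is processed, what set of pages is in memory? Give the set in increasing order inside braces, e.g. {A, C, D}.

{2, 5, 7}

9 → miss, frames (9)
7 → miss, frames (9 7)
3 → miss, frames (9 7 3)
0 → miss, evict 9, frames (7 3 0)
4 → miss, evict 7, frames (3 0 4)
7 → miss, evict 3, frames (0 4 7)
0 → hit
5 → miss, evict 0, frames (4 7 5)
7 → hit
2 → miss, evict 4, frames (7 5 2)
7 → hit
5 → hit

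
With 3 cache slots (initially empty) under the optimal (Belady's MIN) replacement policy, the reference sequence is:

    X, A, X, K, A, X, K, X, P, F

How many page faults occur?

5

X: fault, frames {X}
A: fault, frames {X,A}
X: hit
K: fault, frames {X,A,K}
A: hit
X: hit
K: hit
X: hit
P: fault, evict K, frames {X,A,P}
F: fault, evict P, frames {X,A,F}
Page faults: 5.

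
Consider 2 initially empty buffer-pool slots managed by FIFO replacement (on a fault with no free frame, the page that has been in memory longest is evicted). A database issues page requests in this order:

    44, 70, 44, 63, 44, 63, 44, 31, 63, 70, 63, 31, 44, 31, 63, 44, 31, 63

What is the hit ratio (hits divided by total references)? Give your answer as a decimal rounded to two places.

0.39

44 -> miss, frames (44)
70 -> miss, frames (44 70)
44 -> hit
63 -> miss, evict 44, frames (70 63)
44 -> miss, evict 70, frames (63 44)
63 -> hit
44 -> hit
31 -> miss, evict 63, frames (44 31)
63 -> miss, evict 44, frames (31 63)
70 -> miss, evict 31, frames (63 70)
63 -> hit
31 -> miss, evict 63, frames (70 31)
44 -> miss, evict 70, frames (31 44)
31 -> hit
63 -> miss, evict 31, frames (44 63)
44 -> hit
31 -> miss, evict 44, frames (63 31)
63 -> hit
Hits: 7 of 18 references → 7/18 = 0.3889.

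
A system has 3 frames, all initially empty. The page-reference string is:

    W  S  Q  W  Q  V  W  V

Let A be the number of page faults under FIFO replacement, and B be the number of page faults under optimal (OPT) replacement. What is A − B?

Under FIFO: F F F . . F F . → 5 faults.
Under OPT: F F F . . F . . → 4 faults.
A − B = 5 − 4 = 1.

1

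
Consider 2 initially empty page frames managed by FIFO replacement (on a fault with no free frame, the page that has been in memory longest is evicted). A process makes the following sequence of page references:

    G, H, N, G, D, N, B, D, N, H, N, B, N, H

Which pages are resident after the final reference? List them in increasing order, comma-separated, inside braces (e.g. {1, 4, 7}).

G → fault, frames {G}
H → fault, frames {G,H}
N → fault, evict G, frames {H,N}
G → fault, evict H, frames {N,G}
D → fault, evict N, frames {G,D}
N → fault, evict G, frames {D,N}
B → fault, evict D, frames {N,B}
D → fault, evict N, frames {B,D}
N → fault, evict B, frames {D,N}
H → fault, evict D, frames {N,H}
N → hit
B → fault, evict N, frames {H,B}
N → fault, evict H, frames {B,N}
H → fault, evict B, frames {N,H}

{H, N}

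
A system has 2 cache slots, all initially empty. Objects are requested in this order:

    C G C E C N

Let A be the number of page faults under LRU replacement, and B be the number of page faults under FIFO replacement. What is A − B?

Under LRU: F F . F . F → 4 faults.
Under FIFO: F F . F F F → 5 faults.
A − B = 4 − 5 = -1.

-1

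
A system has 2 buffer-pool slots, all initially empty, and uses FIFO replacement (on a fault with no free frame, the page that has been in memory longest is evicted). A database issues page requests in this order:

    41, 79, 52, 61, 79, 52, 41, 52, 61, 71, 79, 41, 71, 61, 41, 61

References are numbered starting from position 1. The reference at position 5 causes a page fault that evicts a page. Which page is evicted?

pos 1: 41 -> miss, frames (41)
pos 2: 79 -> miss, frames (41 79)
pos 3: 52 -> miss, evict 41, frames (79 52)
pos 4: 61 -> miss, evict 79, frames (52 61)
pos 5: 79 -> miss, evict 52, frames (61 79)
At position 5, page 52 is evicted.

52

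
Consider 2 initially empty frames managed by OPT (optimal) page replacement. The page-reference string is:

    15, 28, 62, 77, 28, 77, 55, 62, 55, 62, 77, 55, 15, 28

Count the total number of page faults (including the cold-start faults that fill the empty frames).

9

15 -> miss, frames {15}
28 -> miss, frames {15,28}
62 -> miss, evict 15, frames {28,62}
77 -> miss, evict 62, frames {28,77}
28 -> hit
77 -> hit
55 -> miss, evict 28, frames {77,55}
62 -> miss, evict 77, frames {55,62}
55 -> hit
62 -> hit
77 -> miss, evict 62, frames {55,77}
55 -> hit
15 -> miss, evict 77, frames {55,15}
28 -> miss, evict 15, frames {55,28}
Page faults: 9.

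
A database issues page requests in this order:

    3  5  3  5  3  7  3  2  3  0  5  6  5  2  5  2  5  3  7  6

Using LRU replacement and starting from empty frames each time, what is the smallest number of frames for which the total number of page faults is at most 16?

f=1: 20 faults
f=2: 11 faults
f=3: 11 faults
f=4: 11 faults
f=5: 7 faults
f=6: 6 faults
Smallest f with faults ≤ 16 is 2.

2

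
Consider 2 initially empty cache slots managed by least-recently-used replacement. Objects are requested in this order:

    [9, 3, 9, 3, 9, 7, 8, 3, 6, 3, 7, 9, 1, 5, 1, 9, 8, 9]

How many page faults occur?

9 -> miss, frames (9)
3 -> miss, frames (9 3)
9 -> hit
3 -> hit
9 -> hit
7 -> miss, evict 3, frames (9 7)
8 -> miss, evict 9, frames (7 8)
3 -> miss, evict 7, frames (8 3)
6 -> miss, evict 8, frames (3 6)
3 -> hit
7 -> miss, evict 6, frames (3 7)
9 -> miss, evict 3, frames (7 9)
1 -> miss, evict 7, frames (9 1)
5 -> miss, evict 9, frames (1 5)
1 -> hit
9 -> miss, evict 5, frames (1 9)
8 -> miss, evict 1, frames (9 8)
9 -> hit
Page faults: 12.

12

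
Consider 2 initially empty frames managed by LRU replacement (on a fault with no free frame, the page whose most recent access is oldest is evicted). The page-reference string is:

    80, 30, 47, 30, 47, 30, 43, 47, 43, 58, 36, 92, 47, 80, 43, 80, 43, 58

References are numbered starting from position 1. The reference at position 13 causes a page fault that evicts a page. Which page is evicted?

36

pos 1: 80: miss, frames {80}
pos 2: 30: miss, frames {80,30}
pos 3: 47: miss, evict 80, frames {30,47}
pos 4: 30: hit
pos 5: 47: hit
pos 6: 30: hit
pos 7: 43: miss, evict 47, frames {30,43}
pos 8: 47: miss, evict 30, frames {43,47}
pos 9: 43: hit
pos 10: 58: miss, evict 47, frames {43,58}
pos 11: 36: miss, evict 43, frames {58,36}
pos 12: 92: miss, evict 58, frames {36,92}
pos 13: 47: miss, evict 36, frames {92,47}
At position 13, page 36 is evicted.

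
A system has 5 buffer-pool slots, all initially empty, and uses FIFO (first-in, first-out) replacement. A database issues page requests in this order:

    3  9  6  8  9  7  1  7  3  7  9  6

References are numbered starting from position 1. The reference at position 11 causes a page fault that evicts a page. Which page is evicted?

6

pos 1: 3 → fault, frames [3]
pos 2: 9 → fault, frames [3, 9]
pos 3: 6 → fault, frames [3, 9, 6]
pos 4: 8 → fault, frames [3, 9, 6, 8]
pos 5: 9 → hit
pos 6: 7 → fault, frames [3, 9, 6, 8, 7]
pos 7: 1 → fault, evict 3, frames [9, 6, 8, 7, 1]
pos 8: 7 → hit
pos 9: 3 → fault, evict 9, frames [6, 8, 7, 1, 3]
pos 10: 7 → hit
pos 11: 9 → fault, evict 6, frames [8, 7, 1, 3, 9]
At position 11, page 6 is evicted.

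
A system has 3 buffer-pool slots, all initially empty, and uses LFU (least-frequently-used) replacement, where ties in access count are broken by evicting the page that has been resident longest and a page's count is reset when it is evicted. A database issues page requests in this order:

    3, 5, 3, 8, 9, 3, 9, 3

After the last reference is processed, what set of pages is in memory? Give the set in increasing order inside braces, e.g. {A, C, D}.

3 -> miss, frames (3)
5 -> miss, frames (3 5)
3 -> hit
8 -> miss, frames (3 5 8)
9 -> miss, evict 5, frames (3 8 9)
3 -> hit
9 -> hit
3 -> hit

{3, 8, 9}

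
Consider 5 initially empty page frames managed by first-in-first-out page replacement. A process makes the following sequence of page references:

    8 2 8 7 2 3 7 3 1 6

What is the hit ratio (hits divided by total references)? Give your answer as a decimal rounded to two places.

8: miss, frames {8}
2: miss, frames {8,2}
8: hit
7: miss, frames {8,2,7}
2: hit
3: miss, frames {8,2,7,3}
7: hit
3: hit
1: miss, frames {8,2,7,3,1}
6: miss, evict 8, frames {2,7,3,1,6}
Hits: 4 of 10 references → 4/10 = 0.4000.

0.40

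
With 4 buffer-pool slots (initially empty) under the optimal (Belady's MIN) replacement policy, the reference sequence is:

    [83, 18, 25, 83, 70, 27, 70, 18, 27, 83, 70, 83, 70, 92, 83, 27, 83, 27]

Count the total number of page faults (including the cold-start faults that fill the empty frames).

6

83 → fault, frames [83]
18 → fault, frames [83, 18]
25 → fault, frames [83, 18, 25]
83 → hit
70 → fault, frames [83, 18, 25, 70]
27 → fault, evict 25, frames [83, 18, 70, 27]
70 → hit
18 → hit
27 → hit
83 → hit
70 → hit
83 → hit
70 → hit
92 → fault, evict 70, frames [83, 18, 27, 92]
83 → hit
27 → hit
83 → hit
27 → hit
Page faults: 6.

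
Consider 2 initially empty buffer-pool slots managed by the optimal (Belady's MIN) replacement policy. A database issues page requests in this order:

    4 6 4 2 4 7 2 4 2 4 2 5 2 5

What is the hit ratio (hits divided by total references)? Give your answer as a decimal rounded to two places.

0.57

4 -> miss, frames (4)
6 -> miss, frames (4 6)
4 -> hit
2 -> miss, evict 6, frames (4 2)
4 -> hit
7 -> miss, evict 4, frames (2 7)
2 -> hit
4 -> miss, evict 7, frames (2 4)
2 -> hit
4 -> hit
2 -> hit
5 -> miss, evict 4, frames (2 5)
2 -> hit
5 -> hit
Hits: 8 of 14 references → 8/14 = 0.5714.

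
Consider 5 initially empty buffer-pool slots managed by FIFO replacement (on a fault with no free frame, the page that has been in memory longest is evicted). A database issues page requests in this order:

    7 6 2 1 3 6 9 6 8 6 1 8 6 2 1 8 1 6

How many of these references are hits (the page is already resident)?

8

7 → miss, frames [7]
6 → miss, frames [7, 6]
2 → miss, frames [7, 6, 2]
1 → miss, frames [7, 6, 2, 1]
3 → miss, frames [7, 6, 2, 1, 3]
6 → hit
9 → miss, evict 7, frames [6, 2, 1, 3, 9]
6 → hit
8 → miss, evict 6, frames [2, 1, 3, 9, 8]
6 → miss, evict 2, frames [1, 3, 9, 8, 6]
1 → hit
8 → hit
6 → hit
2 → miss, evict 1, frames [3, 9, 8, 6, 2]
1 → miss, evict 3, frames [9, 8, 6, 2, 1]
8 → hit
1 → hit
6 → hit
Hits: 8.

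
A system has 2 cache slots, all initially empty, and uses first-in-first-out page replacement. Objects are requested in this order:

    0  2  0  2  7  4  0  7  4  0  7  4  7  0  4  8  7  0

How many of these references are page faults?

0 -> fault, frames [0]
2 -> fault, frames [0, 2]
0 -> hit
2 -> hit
7 -> fault, evict 0, frames [2, 7]
4 -> fault, evict 2, frames [7, 4]
0 -> fault, evict 7, frames [4, 0]
7 -> fault, evict 4, frames [0, 7]
4 -> fault, evict 0, frames [7, 4]
0 -> fault, evict 7, frames [4, 0]
7 -> fault, evict 4, frames [0, 7]
4 -> fault, evict 0, frames [7, 4]
7 -> hit
0 -> fault, evict 7, frames [4, 0]
4 -> hit
8 -> fault, evict 4, frames [0, 8]
7 -> fault, evict 0, frames [8, 7]
0 -> fault, evict 8, frames [7, 0]
Page faults: 14.

14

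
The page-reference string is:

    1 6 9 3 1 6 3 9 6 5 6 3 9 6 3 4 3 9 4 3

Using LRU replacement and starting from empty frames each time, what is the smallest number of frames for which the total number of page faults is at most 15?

3

f=1: 20 faults
f=2: 18 faults
f=3: 12 faults
f=4: 6 faults
f=5: 6 faults
f=6: 6 faults
Smallest f with faults ≤ 15 is 3.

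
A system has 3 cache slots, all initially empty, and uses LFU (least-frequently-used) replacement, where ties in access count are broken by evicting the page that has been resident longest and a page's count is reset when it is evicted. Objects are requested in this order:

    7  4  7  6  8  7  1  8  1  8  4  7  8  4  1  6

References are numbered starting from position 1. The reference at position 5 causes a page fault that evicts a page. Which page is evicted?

pos 1: 7 -> miss, frames {7}
pos 2: 4 -> miss, frames {7,4}
pos 3: 7 -> hit
pos 4: 6 -> miss, frames {7,4,6}
pos 5: 8 -> miss, evict 4, frames {7,6,8}
At position 5, page 4 is evicted.

4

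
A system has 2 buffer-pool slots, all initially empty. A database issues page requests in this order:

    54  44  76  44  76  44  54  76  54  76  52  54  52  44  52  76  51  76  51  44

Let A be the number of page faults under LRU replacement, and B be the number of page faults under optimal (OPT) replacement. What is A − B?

Under LRU: F F F . . . F F . . F F . F . F F . . F → 11 faults.
Under OPT: F F F . . . F . . . F . . F . F F . . F → 9 faults.
A − B = 11 − 9 = 2.

2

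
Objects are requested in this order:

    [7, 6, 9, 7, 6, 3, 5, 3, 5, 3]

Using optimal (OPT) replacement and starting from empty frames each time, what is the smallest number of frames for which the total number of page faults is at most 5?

3

f=1: 10 faults
f=2: 6 faults
f=3: 5 faults
f=4: 5 faults
f=5: 5 faults
Smallest f with faults ≤ 5 is 3.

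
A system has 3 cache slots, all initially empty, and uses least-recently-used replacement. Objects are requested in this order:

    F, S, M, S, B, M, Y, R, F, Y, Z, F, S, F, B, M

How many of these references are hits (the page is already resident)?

F → miss, frames [F]
S → miss, frames [F, S]
M → miss, frames [F, S, M]
S → hit
B → miss, evict F, frames [M, S, B]
M → hit
Y → miss, evict S, frames [B, M, Y]
R → miss, evict B, frames [M, Y, R]
F → miss, evict M, frames [Y, R, F]
Y → hit
Z → miss, evict R, frames [F, Y, Z]
F → hit
S → miss, evict Y, frames [Z, F, S]
F → hit
B → miss, evict Z, frames [S, F, B]
M → miss, evict S, frames [F, B, M]
Hits: 5.

5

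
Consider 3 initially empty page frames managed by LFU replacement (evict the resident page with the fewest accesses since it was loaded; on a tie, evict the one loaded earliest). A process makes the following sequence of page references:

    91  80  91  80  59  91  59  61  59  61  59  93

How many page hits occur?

7

91 → miss, frames [91]
80 → miss, frames [91, 80]
91 → hit
80 → hit
59 → miss, frames [91, 80, 59]
91 → hit
59 → hit
61 → miss, evict 80, frames [91, 59, 61]
59 → hit
61 → hit
59 → hit
93 → miss, evict 61, frames [91, 59, 93]
Hits: 7.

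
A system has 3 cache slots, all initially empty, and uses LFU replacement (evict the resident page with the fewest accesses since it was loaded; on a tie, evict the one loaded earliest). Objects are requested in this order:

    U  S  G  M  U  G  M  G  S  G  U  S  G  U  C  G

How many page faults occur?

10

U: miss, frames [U]
S: miss, frames [U, S]
G: miss, frames [U, S, G]
M: miss, evict U, frames [S, G, M]
U: miss, evict S, frames [G, M, U]
G: hit
M: hit
G: hit
S: miss, evict U, frames [G, M, S]
G: hit
U: miss, evict S, frames [G, M, U]
S: miss, evict U, frames [G, M, S]
G: hit
U: miss, evict S, frames [G, M, U]
C: miss, evict U, frames [G, M, C]
G: hit
Page faults: 10.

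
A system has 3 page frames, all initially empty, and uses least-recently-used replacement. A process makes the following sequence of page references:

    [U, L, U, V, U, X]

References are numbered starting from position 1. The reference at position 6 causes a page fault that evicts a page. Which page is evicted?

pos 1: U: miss, frames {U}
pos 2: L: miss, frames {U,L}
pos 3: U: hit
pos 4: V: miss, frames {L,U,V}
pos 5: U: hit
pos 6: X: miss, evict L, frames {V,U,X}
At position 6, page L is evicted.

L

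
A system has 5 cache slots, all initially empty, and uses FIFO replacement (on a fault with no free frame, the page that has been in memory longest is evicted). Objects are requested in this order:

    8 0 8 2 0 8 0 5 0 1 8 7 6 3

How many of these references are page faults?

8 → fault, frames [8]
0 → fault, frames [8, 0]
8 → hit
2 → fault, frames [8, 0, 2]
0 → hit
8 → hit
0 → hit
5 → fault, frames [8, 0, 2, 5]
0 → hit
1 → fault, frames [8, 0, 2, 5, 1]
8 → hit
7 → fault, evict 8, frames [0, 2, 5, 1, 7]
6 → fault, evict 0, frames [2, 5, 1, 7, 6]
3 → fault, evict 2, frames [5, 1, 7, 6, 3]
Page faults: 8.

8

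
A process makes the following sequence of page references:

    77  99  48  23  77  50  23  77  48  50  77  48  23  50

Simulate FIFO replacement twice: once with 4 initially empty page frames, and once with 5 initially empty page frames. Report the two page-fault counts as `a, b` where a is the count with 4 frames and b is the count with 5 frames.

4 frames: F F F F . F . F . . . . . . → 6 faults.
5 frames: F F F F . F . . . . . . . . → 5 faults.
5 < 6: adding a frame reduced faults, as is typical.

6, 5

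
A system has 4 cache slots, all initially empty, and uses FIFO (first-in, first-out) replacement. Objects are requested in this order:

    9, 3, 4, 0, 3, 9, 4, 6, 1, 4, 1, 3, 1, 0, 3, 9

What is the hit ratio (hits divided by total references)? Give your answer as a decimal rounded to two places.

0.50

9 -> miss, frames (9)
3 -> miss, frames (9 3)
4 -> miss, frames (9 3 4)
0 -> miss, frames (9 3 4 0)
3 -> hit
9 -> hit
4 -> hit
6 -> miss, evict 9, frames (3 4 0 6)
1 -> miss, evict 3, frames (4 0 6 1)
4 -> hit
1 -> hit
3 -> miss, evict 4, frames (0 6 1 3)
1 -> hit
0 -> hit
3 -> hit
9 -> miss, evict 0, frames (6 1 3 9)
Hits: 8 of 16 references → 8/16 = 0.5000.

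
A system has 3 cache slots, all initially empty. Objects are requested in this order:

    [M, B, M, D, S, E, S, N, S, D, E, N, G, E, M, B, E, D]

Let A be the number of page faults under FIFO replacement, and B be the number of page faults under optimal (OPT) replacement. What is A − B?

Under FIFO: F F . F F F . F . F . . F F F F . F → 12 faults.
Under OPT: F F . F F F . F . . F . F . F F . . → 10 faults.
A − B = 12 − 10 = 2.

2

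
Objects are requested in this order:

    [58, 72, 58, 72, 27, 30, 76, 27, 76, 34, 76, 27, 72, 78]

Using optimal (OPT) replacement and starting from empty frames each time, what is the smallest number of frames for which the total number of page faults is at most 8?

3

f=1: 14 faults
f=2: 9 faults
f=3: 8 faults
f=4: 7 faults
f=5: 7 faults
f=6: 7 faults
f=7: 7 faults
Smallest f with faults ≤ 8 is 3.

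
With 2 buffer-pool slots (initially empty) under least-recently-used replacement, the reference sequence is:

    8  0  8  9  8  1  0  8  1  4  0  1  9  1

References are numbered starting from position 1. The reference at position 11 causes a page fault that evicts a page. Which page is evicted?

pos 1: 8 -> fault, frames (8)
pos 2: 0 -> fault, frames (8 0)
pos 3: 8 -> hit
pos 4: 9 -> fault, evict 0, frames (8 9)
pos 5: 8 -> hit
pos 6: 1 -> fault, evict 9, frames (8 1)
pos 7: 0 -> fault, evict 8, frames (1 0)
pos 8: 8 -> fault, evict 1, frames (0 8)
pos 9: 1 -> fault, evict 0, frames (8 1)
pos 10: 4 -> fault, evict 8, frames (1 4)
pos 11: 0 -> fault, evict 1, frames (4 0)
At position 11, page 1 is evicted.

1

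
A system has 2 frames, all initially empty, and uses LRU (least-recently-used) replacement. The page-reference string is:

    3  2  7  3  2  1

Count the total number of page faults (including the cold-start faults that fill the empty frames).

6

3: fault, frames [3]
2: fault, frames [3, 2]
7: fault, evict 3, frames [2, 7]
3: fault, evict 2, frames [7, 3]
2: fault, evict 7, frames [3, 2]
1: fault, evict 3, frames [2, 1]
Page faults: 6.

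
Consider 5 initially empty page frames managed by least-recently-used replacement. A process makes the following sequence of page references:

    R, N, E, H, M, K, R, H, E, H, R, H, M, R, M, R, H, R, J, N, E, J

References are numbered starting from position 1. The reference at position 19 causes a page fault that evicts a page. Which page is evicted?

K

pos 1: R -> miss, frames (R)
pos 2: N -> miss, frames (R N)
pos 3: E -> miss, frames (R N E)
pos 4: H -> miss, frames (R N E H)
pos 5: M -> miss, frames (R N E H M)
pos 6: K -> miss, evict R, frames (N E H M K)
pos 7: R -> miss, evict N, frames (E H M K R)
pos 8: H -> hit
pos 9: E -> hit
pos 10: H -> hit
pos 11: R -> hit
pos 12: H -> hit
pos 13: M -> hit
pos 14: R -> hit
pos 15: M -> hit
pos 16: R -> hit
pos 17: H -> hit
pos 18: R -> hit
pos 19: J -> miss, evict K, frames (E M H R J)
At position 19, page K is evicted.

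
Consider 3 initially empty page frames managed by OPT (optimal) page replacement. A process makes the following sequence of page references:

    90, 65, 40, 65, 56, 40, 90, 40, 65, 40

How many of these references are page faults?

90: fault, frames (90)
65: fault, frames (90 65)
40: fault, frames (90 65 40)
65: hit
56: fault, evict 65, frames (90 40 56)
40: hit
90: hit
40: hit
65: fault, evict 56, frames (90 40 65)
40: hit
Page faults: 5.

5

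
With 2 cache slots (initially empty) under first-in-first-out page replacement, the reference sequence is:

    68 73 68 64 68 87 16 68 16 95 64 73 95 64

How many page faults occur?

12

68: miss, frames [68]
73: miss, frames [68, 73]
68: hit
64: miss, evict 68, frames [73, 64]
68: miss, evict 73, frames [64, 68]
87: miss, evict 64, frames [68, 87]
16: miss, evict 68, frames [87, 16]
68: miss, evict 87, frames [16, 68]
16: hit
95: miss, evict 16, frames [68, 95]
64: miss, evict 68, frames [95, 64]
73: miss, evict 95, frames [64, 73]
95: miss, evict 64, frames [73, 95]
64: miss, evict 73, frames [95, 64]
Page faults: 12.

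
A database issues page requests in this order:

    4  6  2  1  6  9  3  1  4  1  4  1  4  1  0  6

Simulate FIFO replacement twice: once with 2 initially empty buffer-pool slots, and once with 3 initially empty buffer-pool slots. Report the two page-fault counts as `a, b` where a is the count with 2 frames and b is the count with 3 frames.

11, 10

2 frames: F F F F F F F F F . . . . . F F → 11 faults.
3 frames: F F F F . F F . F F . . . . F F → 10 faults.
10 < 11: adding a frame reduced faults, as is typical.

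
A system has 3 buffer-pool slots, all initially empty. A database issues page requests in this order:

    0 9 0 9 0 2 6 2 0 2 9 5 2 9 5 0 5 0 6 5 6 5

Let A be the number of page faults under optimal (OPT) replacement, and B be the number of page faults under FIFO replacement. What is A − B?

Under OPT: F F . . . F F . . . F F . . . F . . F . . . → 8 faults.
Under FIFO: F F . . . F F . F . F F F . . F . . F F . . → 11 faults.
A − B = 8 − 11 = -3.

-3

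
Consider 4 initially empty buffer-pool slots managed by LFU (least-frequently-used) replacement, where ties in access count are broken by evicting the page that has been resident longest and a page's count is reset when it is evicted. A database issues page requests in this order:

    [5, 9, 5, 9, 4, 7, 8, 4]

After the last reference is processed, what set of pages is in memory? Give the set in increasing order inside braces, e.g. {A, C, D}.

5: miss, frames [5]
9: miss, frames [5, 9]
5: hit
9: hit
4: miss, frames [5, 9, 4]
7: miss, frames [5, 9, 4, 7]
8: miss, evict 4, frames [5, 9, 7, 8]
4: miss, evict 7, frames [5, 9, 8, 4]

{4, 5, 8, 9}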